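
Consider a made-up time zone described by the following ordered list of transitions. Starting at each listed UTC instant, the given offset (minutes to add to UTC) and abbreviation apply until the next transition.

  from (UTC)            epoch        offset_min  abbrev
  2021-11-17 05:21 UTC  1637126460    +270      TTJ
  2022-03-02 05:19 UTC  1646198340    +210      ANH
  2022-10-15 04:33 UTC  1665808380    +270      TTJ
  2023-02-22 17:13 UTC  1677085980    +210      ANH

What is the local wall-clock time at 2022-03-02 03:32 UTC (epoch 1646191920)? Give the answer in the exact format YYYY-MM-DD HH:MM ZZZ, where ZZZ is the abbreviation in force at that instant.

2022-03-02 08:02 TTJ

Query: 2022-03-02 03:32 UTC
Rule 1/4 (TTJ, +04:30): 2021-11-17 05:21 UTC ≤ query < 2022-03-02 05:19 UTC
3·60 + 32 + 270 = 482 min
482 = 0·1440 + 482; 482 = 8·60 + 2 → 08:02, same day
→ 2022-03-02 08:02 TTJ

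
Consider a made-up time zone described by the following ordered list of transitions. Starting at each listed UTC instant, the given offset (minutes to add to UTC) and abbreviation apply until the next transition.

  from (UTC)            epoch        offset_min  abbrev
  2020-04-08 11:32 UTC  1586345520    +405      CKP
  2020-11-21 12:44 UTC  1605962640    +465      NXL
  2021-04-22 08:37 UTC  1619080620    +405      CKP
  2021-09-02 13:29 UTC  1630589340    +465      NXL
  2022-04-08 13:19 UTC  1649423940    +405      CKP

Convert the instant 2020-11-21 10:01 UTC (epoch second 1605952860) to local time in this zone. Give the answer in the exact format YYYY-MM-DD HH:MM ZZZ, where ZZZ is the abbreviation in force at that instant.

2020-11-21 16:46 CKP

Query: 2020-11-21 10:01 UTC
Rule 1/5 (CKP, +06:45): 2020-04-08 11:32 UTC ≤ query < 2020-11-21 12:44 UTC
10·60 + 1 + 405 = 1006 min
1006 = 0·1440 + 1006; 1006 = 16·60 + 46 → 16:46, same day
→ 2020-11-21 16:46 CKP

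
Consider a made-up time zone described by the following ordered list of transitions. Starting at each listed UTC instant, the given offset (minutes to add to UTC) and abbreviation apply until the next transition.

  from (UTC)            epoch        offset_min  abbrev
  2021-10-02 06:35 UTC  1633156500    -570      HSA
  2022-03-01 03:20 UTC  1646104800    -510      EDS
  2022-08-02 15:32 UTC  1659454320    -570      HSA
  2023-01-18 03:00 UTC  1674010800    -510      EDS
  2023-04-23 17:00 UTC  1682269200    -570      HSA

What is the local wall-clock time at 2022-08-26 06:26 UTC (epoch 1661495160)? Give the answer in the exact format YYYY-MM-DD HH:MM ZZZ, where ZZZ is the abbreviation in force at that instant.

2022-08-25 20:56 HSA

Query: 2022-08-26 06:26 UTC
Rule 3/5 (HSA, -09:30): 2022-08-02 15:32 UTC ≤ query < 2023-01-18 03:00 UTC
6·60 + 26 - 570 = -184 min
-184 = -1·1440 + 1256; 1256 = 20·60 + 56 → 20:56, 2022-08-26 - 1 day = 2022-08-25
→ 2022-08-25 20:56 HSA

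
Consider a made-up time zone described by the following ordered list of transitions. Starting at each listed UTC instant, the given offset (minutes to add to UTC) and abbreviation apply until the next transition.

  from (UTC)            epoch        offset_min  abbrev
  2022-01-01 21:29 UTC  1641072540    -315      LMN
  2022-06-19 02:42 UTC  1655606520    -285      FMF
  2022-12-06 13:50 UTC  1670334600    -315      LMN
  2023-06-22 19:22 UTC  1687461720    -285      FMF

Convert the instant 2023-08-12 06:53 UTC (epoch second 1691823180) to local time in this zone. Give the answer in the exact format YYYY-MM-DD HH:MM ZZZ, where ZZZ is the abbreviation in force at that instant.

2023-08-12 02:08 FMF

Query: 2023-08-12 06:53 UTC
Rule 4/4 (FMF, -04:45): 2023-06-22 19:22 UTC ≤ query < +∞
6·60 + 53 - 285 = 128 min
128 = 0·1440 + 128; 128 = 2·60 + 8 → 02:08, same day
→ 2023-08-12 02:08 FMF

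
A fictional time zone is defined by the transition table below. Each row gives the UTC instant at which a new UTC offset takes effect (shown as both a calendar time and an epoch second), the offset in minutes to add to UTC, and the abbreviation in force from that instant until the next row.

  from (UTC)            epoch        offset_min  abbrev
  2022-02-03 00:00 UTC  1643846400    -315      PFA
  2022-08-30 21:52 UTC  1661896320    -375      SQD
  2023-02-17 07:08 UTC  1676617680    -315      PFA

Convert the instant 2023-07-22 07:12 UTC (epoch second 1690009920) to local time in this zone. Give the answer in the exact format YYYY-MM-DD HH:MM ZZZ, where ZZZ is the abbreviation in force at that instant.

2023-07-22 01:57 PFA

Query: 2023-07-22 07:12 UTC
Rule 3/3 (PFA, -05:15): 2023-02-17 07:08 UTC ≤ query < +∞
7·60 + 12 - 315 = 117 min
117 = 0·1440 + 117; 117 = 1·60 + 57 → 01:57, same day
→ 2023-07-22 01:57 PFA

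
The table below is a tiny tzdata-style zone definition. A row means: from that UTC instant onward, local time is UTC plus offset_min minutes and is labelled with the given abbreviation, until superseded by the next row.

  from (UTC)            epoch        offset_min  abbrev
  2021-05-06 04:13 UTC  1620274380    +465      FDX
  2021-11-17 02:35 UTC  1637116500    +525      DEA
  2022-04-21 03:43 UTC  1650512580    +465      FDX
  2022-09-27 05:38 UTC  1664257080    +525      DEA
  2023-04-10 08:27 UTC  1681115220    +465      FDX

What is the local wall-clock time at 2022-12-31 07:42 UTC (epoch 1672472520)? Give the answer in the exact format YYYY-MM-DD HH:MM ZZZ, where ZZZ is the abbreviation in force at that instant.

2022-12-31 16:27 DEA

Query: 2022-12-31 07:42 UTC
Rule 4/5 (DEA, +08:45): 2022-09-27 05:38 UTC ≤ query < 2023-04-10 08:27 UTC
7·60 + 42 + 525 = 987 min
987 = 0·1440 + 987; 987 = 16·60 + 27 → 16:27, same day
→ 2022-12-31 16:27 DEA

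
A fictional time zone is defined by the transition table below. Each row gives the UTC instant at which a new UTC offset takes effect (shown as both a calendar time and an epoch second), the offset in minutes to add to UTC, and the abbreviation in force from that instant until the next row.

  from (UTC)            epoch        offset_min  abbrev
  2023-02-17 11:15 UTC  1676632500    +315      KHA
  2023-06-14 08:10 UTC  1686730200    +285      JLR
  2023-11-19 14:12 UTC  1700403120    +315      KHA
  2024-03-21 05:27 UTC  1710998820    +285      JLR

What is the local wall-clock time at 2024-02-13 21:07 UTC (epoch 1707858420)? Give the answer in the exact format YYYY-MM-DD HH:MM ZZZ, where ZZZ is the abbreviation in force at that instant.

2024-02-14 02:22 KHA

Query: 2024-02-13 21:07 UTC
Rule 3/4 (KHA, +05:15): 2023-11-19 14:12 UTC ≤ query < 2024-03-21 05:27 UTC
21·60 + 7 + 315 = 1582 min
1582 = 1·1440 + 142; 142 = 2·60 + 22 → 02:22, 2024-02-13 + 1 day = 2024-02-14
→ 2024-02-14 02:22 KHA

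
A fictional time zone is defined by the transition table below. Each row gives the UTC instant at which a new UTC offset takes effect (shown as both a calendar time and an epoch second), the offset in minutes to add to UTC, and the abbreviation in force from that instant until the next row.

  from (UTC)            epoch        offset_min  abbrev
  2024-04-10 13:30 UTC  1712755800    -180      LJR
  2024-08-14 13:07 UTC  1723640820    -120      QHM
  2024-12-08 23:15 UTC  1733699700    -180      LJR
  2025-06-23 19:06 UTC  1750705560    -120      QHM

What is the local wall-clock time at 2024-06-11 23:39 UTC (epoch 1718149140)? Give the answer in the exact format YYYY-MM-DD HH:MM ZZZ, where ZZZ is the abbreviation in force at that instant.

2024-06-11 20:39 LJR

Query: 2024-06-11 23:39 UTC
Rule 1/4 (LJR, -03:00): 2024-04-10 13:30 UTC ≤ query < 2024-08-14 13:07 UTC
23·60 + 39 - 180 = 1239 min
1239 = 0·1440 + 1239; 1239 = 20·60 + 39 → 20:39, same day
→ 2024-06-11 20:39 LJR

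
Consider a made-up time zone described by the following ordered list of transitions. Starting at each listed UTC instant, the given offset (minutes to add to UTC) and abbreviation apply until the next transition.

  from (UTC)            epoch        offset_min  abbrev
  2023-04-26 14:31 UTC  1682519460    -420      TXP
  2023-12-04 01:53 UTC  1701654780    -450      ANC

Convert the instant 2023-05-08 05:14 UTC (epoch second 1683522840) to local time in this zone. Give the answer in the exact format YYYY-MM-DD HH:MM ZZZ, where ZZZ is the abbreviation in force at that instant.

Query: 2023-05-08 05:14 UTC
Rule 1/2 (TXP, -07:00): 2023-04-26 14:31 UTC ≤ query < 2023-12-04 01:53 UTC
5·60 + 14 - 420 = -106 min
-106 = -1·1440 + 1334; 1334 = 22·60 + 14 → 22:14, 2023-05-08 - 1 day = 2023-05-07
→ 2023-05-07 22:14 TXP

2023-05-07 22:14 TXP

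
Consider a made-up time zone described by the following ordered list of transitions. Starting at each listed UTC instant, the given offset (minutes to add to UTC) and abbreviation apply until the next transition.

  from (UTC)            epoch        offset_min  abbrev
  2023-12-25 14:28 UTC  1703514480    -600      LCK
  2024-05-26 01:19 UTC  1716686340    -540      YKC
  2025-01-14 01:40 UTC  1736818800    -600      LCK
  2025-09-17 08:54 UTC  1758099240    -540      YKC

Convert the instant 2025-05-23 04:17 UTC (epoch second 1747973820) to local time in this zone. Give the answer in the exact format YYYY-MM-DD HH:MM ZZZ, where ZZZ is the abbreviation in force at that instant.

2025-05-22 18:17 LCK

Query: 2025-05-23 04:17 UTC
Rule 3/4 (LCK, -10:00): 2025-01-14 01:40 UTC ≤ query < 2025-09-17 08:54 UTC
4·60 + 17 - 600 = -343 min
-343 = -1·1440 + 1097; 1097 = 18·60 + 17 → 18:17, 2025-05-23 - 1 day = 2025-05-22
→ 2025-05-22 18:17 LCK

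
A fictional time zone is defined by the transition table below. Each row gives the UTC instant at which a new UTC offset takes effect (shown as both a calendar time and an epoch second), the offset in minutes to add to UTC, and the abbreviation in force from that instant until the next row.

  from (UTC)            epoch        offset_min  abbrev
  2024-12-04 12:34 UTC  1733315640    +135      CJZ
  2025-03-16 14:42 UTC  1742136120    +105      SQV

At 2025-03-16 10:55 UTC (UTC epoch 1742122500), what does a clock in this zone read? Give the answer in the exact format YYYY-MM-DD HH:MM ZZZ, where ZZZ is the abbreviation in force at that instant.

2025-03-16 13:10 CJZ

Query: 2025-03-16 10:55 UTC
Rule 1/2 (CJZ, +02:15): 2024-12-04 12:34 UTC ≤ query < 2025-03-16 14:42 UTC
10·60 + 55 + 135 = 790 min
790 = 0·1440 + 790; 790 = 13·60 + 10 → 13:10, same day
→ 2025-03-16 13:10 CJZ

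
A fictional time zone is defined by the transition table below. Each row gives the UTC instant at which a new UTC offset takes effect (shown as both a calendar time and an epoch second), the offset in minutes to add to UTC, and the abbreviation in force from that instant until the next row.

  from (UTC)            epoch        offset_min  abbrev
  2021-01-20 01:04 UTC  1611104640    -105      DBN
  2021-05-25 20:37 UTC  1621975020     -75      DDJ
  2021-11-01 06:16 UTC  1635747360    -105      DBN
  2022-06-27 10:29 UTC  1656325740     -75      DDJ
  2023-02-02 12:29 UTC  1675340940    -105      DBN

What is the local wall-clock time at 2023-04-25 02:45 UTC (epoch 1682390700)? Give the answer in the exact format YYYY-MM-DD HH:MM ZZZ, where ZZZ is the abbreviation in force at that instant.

Query: 2023-04-25 02:45 UTC
Rule 5/5 (DBN, -01:45): 2023-02-02 12:29 UTC ≤ query < +∞
2·60 + 45 - 105 = 60 min
60 = 0·1440 + 60; 60 = 1·60 + 0 → 01:00, same day
→ 2023-04-25 01:00 DBN

2023-04-25 01:00 DBN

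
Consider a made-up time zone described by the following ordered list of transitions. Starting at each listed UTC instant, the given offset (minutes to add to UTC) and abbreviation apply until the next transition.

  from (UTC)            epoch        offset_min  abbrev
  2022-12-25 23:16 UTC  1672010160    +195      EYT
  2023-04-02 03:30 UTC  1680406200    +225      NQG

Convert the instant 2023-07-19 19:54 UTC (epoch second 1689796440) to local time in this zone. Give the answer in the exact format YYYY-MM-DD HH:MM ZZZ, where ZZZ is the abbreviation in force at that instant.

Query: 2023-07-19 19:54 UTC
Rule 2/2 (NQG, +03:45): 2023-04-02 03:30 UTC ≤ query < +∞
19·60 + 54 + 225 = 1419 min
1419 = 0·1440 + 1419; 1419 = 23·60 + 39 → 23:39, same day
→ 2023-07-19 23:39 NQG

2023-07-19 23:39 NQG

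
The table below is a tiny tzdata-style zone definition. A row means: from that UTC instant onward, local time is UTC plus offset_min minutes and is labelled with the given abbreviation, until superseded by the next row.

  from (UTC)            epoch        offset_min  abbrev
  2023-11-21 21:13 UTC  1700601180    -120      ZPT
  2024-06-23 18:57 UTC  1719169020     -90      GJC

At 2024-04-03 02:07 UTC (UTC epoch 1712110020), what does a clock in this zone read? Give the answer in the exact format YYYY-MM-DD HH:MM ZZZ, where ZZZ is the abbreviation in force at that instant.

2024-04-03 00:07 ZPT

Query: 2024-04-03 02:07 UTC
Rule 1/2 (ZPT, -02:00): 2023-11-21 21:13 UTC ≤ query < 2024-06-23 18:57 UTC
2·60 + 7 - 120 = 7 min
7 = 0·1440 + 7; 7 = 0·60 + 7 → 00:07, same day
→ 2024-04-03 00:07 ZPT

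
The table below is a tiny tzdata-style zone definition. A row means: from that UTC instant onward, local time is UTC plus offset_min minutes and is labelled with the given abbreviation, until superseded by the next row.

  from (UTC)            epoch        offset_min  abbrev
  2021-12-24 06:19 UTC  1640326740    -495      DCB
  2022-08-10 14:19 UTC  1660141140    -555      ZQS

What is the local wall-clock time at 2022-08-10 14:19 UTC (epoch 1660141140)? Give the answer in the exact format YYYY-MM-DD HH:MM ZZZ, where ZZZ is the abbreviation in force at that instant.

2022-08-10 05:04 ZQS

Query: 2022-08-10 14:19 UTC
Rule 2/2 (ZQS, -09:15): 2022-08-10 14:19 UTC ≤ query < +∞
14·60 + 19 - 555 = 304 min
304 = 0·1440 + 304; 304 = 5·60 + 4 → 05:04, same day
→ 2022-08-10 05:04 ZQS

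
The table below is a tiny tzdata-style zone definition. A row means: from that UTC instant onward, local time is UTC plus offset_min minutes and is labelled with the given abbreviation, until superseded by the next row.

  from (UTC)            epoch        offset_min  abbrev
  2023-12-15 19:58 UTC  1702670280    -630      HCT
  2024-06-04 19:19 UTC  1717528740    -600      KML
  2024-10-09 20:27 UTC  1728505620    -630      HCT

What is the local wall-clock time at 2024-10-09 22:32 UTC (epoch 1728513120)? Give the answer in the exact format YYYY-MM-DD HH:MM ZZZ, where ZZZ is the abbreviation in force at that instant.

Query: 2024-10-09 22:32 UTC
Rule 3/3 (HCT, -10:30): 2024-10-09 20:27 UTC ≤ query < +∞
22·60 + 32 - 630 = 722 min
722 = 0·1440 + 722; 722 = 12·60 + 2 → 12:02, same day
→ 2024-10-09 12:02 HCT

2024-10-09 12:02 HCT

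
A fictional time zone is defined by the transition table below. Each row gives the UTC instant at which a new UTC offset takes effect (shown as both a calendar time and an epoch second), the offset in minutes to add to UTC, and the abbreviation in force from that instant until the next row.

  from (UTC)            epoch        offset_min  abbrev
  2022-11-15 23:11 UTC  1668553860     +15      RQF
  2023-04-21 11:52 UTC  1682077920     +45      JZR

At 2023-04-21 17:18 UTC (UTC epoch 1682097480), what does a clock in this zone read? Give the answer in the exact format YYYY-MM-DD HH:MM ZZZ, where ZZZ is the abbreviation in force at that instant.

Query: 2023-04-21 17:18 UTC
Rule 2/2 (JZR, +00:45): 2023-04-21 11:52 UTC ≤ query < +∞
17·60 + 18 + 45 = 1083 min
1083 = 0·1440 + 1083; 1083 = 18·60 + 3 → 18:03, same day
→ 2023-04-21 18:03 JZR

2023-04-21 18:03 JZR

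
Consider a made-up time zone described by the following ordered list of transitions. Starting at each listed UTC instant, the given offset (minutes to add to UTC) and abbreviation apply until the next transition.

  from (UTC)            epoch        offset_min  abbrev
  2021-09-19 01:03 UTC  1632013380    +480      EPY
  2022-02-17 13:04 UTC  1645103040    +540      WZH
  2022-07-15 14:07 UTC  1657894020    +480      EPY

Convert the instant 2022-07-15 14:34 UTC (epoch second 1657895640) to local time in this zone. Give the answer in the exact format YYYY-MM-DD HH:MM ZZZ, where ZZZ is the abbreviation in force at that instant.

Query: 2022-07-15 14:34 UTC
Rule 3/3 (EPY, +08:00): 2022-07-15 14:07 UTC ≤ query < +∞
14·60 + 34 + 480 = 1354 min
1354 = 0·1440 + 1354; 1354 = 22·60 + 34 → 22:34, same day
→ 2022-07-15 22:34 EPY

2022-07-15 22:34 EPY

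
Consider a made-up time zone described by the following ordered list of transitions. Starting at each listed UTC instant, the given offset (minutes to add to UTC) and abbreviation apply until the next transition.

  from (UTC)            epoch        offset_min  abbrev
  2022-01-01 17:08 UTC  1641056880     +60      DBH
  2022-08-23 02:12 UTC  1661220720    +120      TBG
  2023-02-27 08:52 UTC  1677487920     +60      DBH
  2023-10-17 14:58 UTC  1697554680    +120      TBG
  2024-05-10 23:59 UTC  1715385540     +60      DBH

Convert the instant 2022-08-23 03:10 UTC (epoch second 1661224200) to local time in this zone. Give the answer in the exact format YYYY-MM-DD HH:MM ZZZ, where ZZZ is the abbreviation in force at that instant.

Query: 2022-08-23 03:10 UTC
Rule 2/5 (TBG, +02:00): 2022-08-23 02:12 UTC ≤ query < 2023-02-27 08:52 UTC
3·60 + 10 + 120 = 310 min
310 = 0·1440 + 310; 310 = 5·60 + 10 → 05:10, same day
→ 2022-08-23 05:10 TBG

2022-08-23 05:10 TBG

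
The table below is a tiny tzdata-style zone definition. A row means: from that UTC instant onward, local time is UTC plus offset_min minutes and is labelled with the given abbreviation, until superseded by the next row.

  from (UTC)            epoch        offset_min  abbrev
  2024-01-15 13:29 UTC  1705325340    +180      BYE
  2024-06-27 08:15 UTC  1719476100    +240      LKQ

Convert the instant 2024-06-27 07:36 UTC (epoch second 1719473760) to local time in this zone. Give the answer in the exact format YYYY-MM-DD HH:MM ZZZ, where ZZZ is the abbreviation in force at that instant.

Query: 2024-06-27 07:36 UTC
Rule 1/2 (BYE, +03:00): 2024-01-15 13:29 UTC ≤ query < 2024-06-27 08:15 UTC
7·60 + 36 + 180 = 636 min
636 = 0·1440 + 636; 636 = 10·60 + 36 → 10:36, same day
→ 2024-06-27 10:36 BYE

2024-06-27 10:36 BYE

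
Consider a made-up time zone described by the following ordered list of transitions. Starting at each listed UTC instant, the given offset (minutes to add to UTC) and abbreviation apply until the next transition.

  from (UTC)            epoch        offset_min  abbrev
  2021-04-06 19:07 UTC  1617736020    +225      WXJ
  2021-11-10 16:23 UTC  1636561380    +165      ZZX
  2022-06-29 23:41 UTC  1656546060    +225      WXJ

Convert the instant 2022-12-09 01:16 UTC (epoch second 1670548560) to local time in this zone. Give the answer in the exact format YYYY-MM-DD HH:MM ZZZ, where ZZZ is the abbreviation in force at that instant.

Query: 2022-12-09 01:16 UTC
Rule 3/3 (WXJ, +03:45): 2022-06-29 23:41 UTC ≤ query < +∞
1·60 + 16 + 225 = 301 min
301 = 0·1440 + 301; 301 = 5·60 + 1 → 05:01, same day
→ 2022-12-09 05:01 WXJ

2022-12-09 05:01 WXJ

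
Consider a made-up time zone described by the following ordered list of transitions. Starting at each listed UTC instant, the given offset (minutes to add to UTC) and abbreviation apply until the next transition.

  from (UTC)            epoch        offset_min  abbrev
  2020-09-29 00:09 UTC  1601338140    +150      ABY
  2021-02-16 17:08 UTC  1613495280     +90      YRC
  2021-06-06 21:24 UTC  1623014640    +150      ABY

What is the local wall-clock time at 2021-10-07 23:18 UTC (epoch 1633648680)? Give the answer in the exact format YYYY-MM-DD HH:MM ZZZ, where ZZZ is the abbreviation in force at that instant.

Query: 2021-10-07 23:18 UTC
Rule 3/3 (ABY, +02:30): 2021-06-06 21:24 UTC ≤ query < +∞
23·60 + 18 + 150 = 1548 min
1548 = 1·1440 + 108; 108 = 1·60 + 48 → 01:48, 2021-10-07 + 1 day = 2021-10-08
→ 2021-10-08 01:48 ABY

2021-10-08 01:48 ABY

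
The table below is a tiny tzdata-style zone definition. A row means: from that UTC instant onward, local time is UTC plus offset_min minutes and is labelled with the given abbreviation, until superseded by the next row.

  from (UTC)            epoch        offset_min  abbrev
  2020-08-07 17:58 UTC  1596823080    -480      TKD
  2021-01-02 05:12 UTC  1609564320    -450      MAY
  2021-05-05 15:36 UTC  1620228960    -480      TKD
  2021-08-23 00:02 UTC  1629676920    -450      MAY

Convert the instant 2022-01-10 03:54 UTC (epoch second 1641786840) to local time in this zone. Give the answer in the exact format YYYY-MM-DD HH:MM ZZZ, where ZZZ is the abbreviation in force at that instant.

2022-01-09 20:24 MAY

Query: 2022-01-10 03:54 UTC
Rule 4/4 (MAY, -07:30): 2021-08-23 00:02 UTC ≤ query < +∞
3·60 + 54 - 450 = -216 min
-216 = -1·1440 + 1224; 1224 = 20·60 + 24 → 20:24, 2022-01-10 - 1 day = 2022-01-09
→ 2022-01-09 20:24 MAY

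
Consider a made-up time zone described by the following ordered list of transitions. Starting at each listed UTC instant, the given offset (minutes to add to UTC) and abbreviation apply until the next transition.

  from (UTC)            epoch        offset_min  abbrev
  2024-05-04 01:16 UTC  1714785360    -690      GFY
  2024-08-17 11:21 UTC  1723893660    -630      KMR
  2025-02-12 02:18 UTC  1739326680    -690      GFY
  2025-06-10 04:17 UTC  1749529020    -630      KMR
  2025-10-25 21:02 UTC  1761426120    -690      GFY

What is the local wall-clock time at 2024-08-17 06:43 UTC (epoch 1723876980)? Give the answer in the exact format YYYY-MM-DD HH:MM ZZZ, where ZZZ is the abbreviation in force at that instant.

Query: 2024-08-17 06:43 UTC
Rule 1/5 (GFY, -11:30): 2024-05-04 01:16 UTC ≤ query < 2024-08-17 11:21 UTC
6·60 + 43 - 690 = -287 min
-287 = -1·1440 + 1153; 1153 = 19·60 + 13 → 19:13, 2024-08-17 - 1 day = 2024-08-16
→ 2024-08-16 19:13 GFY

2024-08-16 19:13 GFY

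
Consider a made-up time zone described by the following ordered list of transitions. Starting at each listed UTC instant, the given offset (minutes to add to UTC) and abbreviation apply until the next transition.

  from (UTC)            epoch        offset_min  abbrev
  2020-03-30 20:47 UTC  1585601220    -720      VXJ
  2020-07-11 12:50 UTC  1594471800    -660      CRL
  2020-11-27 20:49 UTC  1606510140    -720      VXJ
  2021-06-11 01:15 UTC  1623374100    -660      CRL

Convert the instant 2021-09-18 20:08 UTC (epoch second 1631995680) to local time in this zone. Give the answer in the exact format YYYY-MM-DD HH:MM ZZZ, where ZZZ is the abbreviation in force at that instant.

Query: 2021-09-18 20:08 UTC
Rule 4/4 (CRL, -11:00): 2021-06-11 01:15 UTC ≤ query < +∞
20·60 + 8 - 660 = 548 min
548 = 0·1440 + 548; 548 = 9·60 + 8 → 09:08, same day
→ 2021-09-18 09:08 CRL

2021-09-18 09:08 CRL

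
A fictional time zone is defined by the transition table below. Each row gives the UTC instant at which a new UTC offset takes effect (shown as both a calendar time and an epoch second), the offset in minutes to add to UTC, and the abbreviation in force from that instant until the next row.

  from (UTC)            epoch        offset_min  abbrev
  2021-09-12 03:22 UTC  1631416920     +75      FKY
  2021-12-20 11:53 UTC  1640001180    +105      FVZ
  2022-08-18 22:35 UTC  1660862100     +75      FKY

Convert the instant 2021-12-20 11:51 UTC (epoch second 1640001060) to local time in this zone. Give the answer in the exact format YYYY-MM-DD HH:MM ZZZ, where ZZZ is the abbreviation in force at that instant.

Query: 2021-12-20 11:51 UTC
Rule 1/3 (FKY, +01:15): 2021-09-12 03:22 UTC ≤ query < 2021-12-20 11:53 UTC
11·60 + 51 + 75 = 786 min
786 = 0·1440 + 786; 786 = 13·60 + 6 → 13:06, same day
→ 2021-12-20 13:06 FKY

2021-12-20 13:06 FKY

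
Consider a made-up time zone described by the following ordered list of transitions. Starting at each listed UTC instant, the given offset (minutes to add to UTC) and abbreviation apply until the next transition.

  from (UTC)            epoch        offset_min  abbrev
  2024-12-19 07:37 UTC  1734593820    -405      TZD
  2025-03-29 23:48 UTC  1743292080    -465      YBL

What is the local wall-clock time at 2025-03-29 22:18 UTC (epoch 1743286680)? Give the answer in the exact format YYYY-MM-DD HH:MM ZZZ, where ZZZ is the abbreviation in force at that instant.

Query: 2025-03-29 22:18 UTC
Rule 1/2 (TZD, -06:45): 2024-12-19 07:37 UTC ≤ query < 2025-03-29 23:48 UTC
22·60 + 18 - 405 = 933 min
933 = 0·1440 + 933; 933 = 15·60 + 33 → 15:33, same day
→ 2025-03-29 15:33 TZD

2025-03-29 15:33 TZD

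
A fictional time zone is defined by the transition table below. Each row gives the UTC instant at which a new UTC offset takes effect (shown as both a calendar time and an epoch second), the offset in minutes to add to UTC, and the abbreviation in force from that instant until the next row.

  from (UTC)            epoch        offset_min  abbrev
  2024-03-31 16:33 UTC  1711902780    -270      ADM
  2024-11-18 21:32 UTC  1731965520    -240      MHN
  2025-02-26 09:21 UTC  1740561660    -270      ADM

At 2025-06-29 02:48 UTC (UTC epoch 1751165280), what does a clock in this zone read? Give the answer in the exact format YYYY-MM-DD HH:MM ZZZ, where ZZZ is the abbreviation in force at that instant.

2025-06-28 22:18 ADM

Query: 2025-06-29 02:48 UTC
Rule 3/3 (ADM, -04:30): 2025-02-26 09:21 UTC ≤ query < +∞
2·60 + 48 - 270 = -102 min
-102 = -1·1440 + 1338; 1338 = 22·60 + 18 → 22:18, 2025-06-29 - 1 day = 2025-06-28
→ 2025-06-28 22:18 ADM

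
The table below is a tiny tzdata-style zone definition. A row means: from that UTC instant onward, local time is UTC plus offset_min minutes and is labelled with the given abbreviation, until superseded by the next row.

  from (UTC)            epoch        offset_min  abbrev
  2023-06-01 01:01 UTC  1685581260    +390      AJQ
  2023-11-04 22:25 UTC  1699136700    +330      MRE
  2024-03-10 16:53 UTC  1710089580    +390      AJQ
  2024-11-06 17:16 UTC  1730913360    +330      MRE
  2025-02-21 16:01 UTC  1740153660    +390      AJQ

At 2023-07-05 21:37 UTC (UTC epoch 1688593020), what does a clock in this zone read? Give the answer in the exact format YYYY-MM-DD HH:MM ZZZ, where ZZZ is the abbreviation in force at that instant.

Query: 2023-07-05 21:37 UTC
Rule 1/5 (AJQ, +06:30): 2023-06-01 01:01 UTC ≤ query < 2023-11-04 22:25 UTC
21·60 + 37 + 390 = 1687 min
1687 = 1·1440 + 247; 247 = 4·60 + 7 → 04:07, 2023-07-05 + 1 day = 2023-07-06
→ 2023-07-06 04:07 AJQ

2023-07-06 04:07 AJQ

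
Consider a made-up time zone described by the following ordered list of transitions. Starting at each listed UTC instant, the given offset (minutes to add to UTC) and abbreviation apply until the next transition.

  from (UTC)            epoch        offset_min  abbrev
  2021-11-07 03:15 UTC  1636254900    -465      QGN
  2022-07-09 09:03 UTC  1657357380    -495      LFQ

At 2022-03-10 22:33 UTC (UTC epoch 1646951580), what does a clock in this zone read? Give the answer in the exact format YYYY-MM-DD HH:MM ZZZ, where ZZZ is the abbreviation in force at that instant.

2022-03-10 14:48 QGN

Query: 2022-03-10 22:33 UTC
Rule 1/2 (QGN, -07:45): 2021-11-07 03:15 UTC ≤ query < 2022-07-09 09:03 UTC
22·60 + 33 - 465 = 888 min
888 = 0·1440 + 888; 888 = 14·60 + 48 → 14:48, same day
→ 2022-03-10 14:48 QGN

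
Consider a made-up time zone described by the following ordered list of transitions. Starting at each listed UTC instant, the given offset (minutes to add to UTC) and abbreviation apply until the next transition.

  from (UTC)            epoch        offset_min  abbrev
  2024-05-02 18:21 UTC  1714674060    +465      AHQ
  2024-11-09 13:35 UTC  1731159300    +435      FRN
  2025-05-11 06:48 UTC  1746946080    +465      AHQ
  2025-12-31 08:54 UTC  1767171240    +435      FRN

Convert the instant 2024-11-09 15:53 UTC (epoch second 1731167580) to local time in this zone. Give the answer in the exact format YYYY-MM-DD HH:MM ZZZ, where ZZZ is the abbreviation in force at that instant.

2024-11-09 23:08 FRN

Query: 2024-11-09 15:53 UTC
Rule 2/4 (FRN, +07:15): 2024-11-09 13:35 UTC ≤ query < 2025-05-11 06:48 UTC
15·60 + 53 + 435 = 1388 min
1388 = 0·1440 + 1388; 1388 = 23·60 + 8 → 23:08, same day
→ 2024-11-09 23:08 FRN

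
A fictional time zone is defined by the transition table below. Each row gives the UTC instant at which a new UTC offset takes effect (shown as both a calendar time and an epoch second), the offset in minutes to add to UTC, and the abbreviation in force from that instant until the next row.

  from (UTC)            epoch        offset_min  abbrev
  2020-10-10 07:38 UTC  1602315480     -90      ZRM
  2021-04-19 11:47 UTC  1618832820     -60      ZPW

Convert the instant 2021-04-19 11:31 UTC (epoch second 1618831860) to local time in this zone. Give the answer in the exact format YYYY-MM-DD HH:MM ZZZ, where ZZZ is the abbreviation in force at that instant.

2021-04-19 10:01 ZRM

Query: 2021-04-19 11:31 UTC
Rule 1/2 (ZRM, -01:30): 2020-10-10 07:38 UTC ≤ query < 2021-04-19 11:47 UTC
11·60 + 31 - 90 = 601 min
601 = 0·1440 + 601; 601 = 10·60 + 1 → 10:01, same day
→ 2021-04-19 10:01 ZRM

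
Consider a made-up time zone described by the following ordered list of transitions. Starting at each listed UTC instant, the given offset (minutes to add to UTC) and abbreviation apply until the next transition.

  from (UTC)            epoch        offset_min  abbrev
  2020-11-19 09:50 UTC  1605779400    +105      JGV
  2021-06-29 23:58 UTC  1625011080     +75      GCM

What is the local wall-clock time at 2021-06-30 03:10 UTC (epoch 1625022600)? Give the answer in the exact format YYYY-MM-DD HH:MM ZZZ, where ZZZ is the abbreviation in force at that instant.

Query: 2021-06-30 03:10 UTC
Rule 2/2 (GCM, +01:15): 2021-06-29 23:58 UTC ≤ query < +∞
3·60 + 10 + 75 = 265 min
265 = 0·1440 + 265; 265 = 4·60 + 25 → 04:25, same day
→ 2021-06-30 04:25 GCM

2021-06-30 04:25 GCM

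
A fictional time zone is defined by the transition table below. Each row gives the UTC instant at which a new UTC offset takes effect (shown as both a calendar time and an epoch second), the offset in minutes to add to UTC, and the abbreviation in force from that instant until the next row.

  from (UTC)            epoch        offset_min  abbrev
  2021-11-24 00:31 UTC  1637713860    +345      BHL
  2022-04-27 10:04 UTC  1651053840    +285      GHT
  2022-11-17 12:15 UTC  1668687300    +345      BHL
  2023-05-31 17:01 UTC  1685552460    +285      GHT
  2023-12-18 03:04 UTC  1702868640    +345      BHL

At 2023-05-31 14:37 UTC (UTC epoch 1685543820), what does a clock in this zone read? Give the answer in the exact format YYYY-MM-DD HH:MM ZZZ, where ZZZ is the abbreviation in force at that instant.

2023-05-31 20:22 BHL

Query: 2023-05-31 14:37 UTC
Rule 3/5 (BHL, +05:45): 2022-11-17 12:15 UTC ≤ query < 2023-05-31 17:01 UTC
14·60 + 37 + 345 = 1222 min
1222 = 0·1440 + 1222; 1222 = 20·60 + 22 → 20:22, same day
→ 2023-05-31 20:22 BHL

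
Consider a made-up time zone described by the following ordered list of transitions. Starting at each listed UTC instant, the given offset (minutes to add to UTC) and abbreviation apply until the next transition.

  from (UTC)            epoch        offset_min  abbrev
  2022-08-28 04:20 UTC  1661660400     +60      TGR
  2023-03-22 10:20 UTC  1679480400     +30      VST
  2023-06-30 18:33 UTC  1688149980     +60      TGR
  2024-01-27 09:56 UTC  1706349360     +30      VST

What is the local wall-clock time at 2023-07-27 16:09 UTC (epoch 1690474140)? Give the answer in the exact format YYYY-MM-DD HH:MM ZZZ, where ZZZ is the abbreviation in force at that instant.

Query: 2023-07-27 16:09 UTC
Rule 3/4 (TGR, +01:00): 2023-06-30 18:33 UTC ≤ query < 2024-01-27 09:56 UTC
16·60 + 9 + 60 = 1029 min
1029 = 0·1440 + 1029; 1029 = 17·60 + 9 → 17:09, same day
→ 2023-07-27 17:09 TGR

2023-07-27 17:09 TGR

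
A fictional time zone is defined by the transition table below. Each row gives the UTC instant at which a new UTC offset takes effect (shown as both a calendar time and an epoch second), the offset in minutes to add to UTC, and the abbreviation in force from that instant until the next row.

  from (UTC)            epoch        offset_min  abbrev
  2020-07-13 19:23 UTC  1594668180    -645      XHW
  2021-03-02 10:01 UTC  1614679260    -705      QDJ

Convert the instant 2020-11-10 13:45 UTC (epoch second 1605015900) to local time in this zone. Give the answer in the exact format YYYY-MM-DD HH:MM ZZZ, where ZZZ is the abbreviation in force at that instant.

2020-11-10 03:00 XHW

Query: 2020-11-10 13:45 UTC
Rule 1/2 (XHW, -10:45): 2020-07-13 19:23 UTC ≤ query < 2021-03-02 10:01 UTC
13·60 + 45 - 645 = 180 min
180 = 0·1440 + 180; 180 = 3·60 + 0 → 03:00, same day
→ 2020-11-10 03:00 XHW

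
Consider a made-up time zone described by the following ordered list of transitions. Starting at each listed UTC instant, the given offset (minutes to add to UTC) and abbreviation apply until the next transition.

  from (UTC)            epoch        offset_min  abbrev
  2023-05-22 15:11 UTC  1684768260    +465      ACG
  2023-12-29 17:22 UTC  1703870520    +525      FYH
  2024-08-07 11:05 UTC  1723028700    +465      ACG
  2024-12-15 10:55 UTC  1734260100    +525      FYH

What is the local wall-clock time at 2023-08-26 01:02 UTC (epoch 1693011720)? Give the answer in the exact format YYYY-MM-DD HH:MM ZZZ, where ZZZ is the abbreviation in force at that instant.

2023-08-26 08:47 ACG

Query: 2023-08-26 01:02 UTC
Rule 1/4 (ACG, +07:45): 2023-05-22 15:11 UTC ≤ query < 2023-12-29 17:22 UTC
1·60 + 2 + 465 = 527 min
527 = 0·1440 + 527; 527 = 8·60 + 47 → 08:47, same day
→ 2023-08-26 08:47 ACG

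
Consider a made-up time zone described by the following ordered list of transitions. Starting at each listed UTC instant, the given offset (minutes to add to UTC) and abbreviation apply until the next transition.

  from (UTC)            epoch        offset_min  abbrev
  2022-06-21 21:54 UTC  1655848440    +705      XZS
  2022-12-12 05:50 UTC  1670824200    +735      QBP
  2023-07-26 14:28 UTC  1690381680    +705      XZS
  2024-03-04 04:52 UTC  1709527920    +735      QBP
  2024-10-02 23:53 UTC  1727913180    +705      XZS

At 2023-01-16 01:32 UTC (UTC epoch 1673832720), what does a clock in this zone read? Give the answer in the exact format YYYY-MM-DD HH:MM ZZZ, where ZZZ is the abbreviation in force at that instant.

Query: 2023-01-16 01:32 UTC
Rule 2/5 (QBP, +12:15): 2022-12-12 05:50 UTC ≤ query < 2023-07-26 14:28 UTC
1·60 + 32 + 735 = 827 min
827 = 0·1440 + 827; 827 = 13·60 + 47 → 13:47, same day
→ 2023-01-16 13:47 QBP

2023-01-16 13:47 QBP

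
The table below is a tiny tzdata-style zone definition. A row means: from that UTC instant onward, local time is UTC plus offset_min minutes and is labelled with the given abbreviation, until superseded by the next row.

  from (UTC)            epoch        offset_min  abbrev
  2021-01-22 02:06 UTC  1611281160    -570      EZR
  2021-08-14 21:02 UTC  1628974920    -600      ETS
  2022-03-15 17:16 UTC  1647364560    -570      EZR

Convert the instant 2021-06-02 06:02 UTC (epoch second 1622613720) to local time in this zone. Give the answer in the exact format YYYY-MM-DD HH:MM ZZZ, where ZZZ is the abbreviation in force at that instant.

2021-06-01 20:32 EZR

Query: 2021-06-02 06:02 UTC
Rule 1/3 (EZR, -09:30): 2021-01-22 02:06 UTC ≤ query < 2021-08-14 21:02 UTC
6·60 + 2 - 570 = -208 min
-208 = -1·1440 + 1232; 1232 = 20·60 + 32 → 20:32, 2021-06-02 - 1 day = 2021-06-01
→ 2021-06-01 20:32 EZR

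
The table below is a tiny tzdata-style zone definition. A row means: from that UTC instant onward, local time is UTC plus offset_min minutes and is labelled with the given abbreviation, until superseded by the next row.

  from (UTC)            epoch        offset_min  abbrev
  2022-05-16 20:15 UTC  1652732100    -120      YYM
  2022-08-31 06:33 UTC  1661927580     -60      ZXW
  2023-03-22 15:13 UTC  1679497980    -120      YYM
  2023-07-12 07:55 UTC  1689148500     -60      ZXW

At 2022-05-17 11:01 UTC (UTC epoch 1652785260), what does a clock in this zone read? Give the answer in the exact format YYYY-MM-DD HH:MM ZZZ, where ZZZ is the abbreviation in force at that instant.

Query: 2022-05-17 11:01 UTC
Rule 1/4 (YYM, -02:00): 2022-05-16 20:15 UTC ≤ query < 2022-08-31 06:33 UTC
11·60 + 1 - 120 = 541 min
541 = 0·1440 + 541; 541 = 9·60 + 1 → 09:01, same day
→ 2022-05-17 09:01 YYM

2022-05-17 09:01 YYM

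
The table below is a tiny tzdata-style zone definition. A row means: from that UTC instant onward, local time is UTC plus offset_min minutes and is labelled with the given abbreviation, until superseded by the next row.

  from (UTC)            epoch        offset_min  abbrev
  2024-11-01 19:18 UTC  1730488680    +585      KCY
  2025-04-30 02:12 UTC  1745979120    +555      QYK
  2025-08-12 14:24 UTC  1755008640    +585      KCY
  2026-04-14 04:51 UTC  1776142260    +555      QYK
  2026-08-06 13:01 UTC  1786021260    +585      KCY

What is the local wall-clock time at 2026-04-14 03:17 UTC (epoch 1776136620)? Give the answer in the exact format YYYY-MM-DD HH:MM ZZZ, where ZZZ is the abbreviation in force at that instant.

2026-04-14 13:02 KCY

Query: 2026-04-14 03:17 UTC
Rule 3/5 (KCY, +09:45): 2025-08-12 14:24 UTC ≤ query < 2026-04-14 04:51 UTC
3·60 + 17 + 585 = 782 min
782 = 0·1440 + 782; 782 = 13·60 + 2 → 13:02, same day
→ 2026-04-14 13:02 KCY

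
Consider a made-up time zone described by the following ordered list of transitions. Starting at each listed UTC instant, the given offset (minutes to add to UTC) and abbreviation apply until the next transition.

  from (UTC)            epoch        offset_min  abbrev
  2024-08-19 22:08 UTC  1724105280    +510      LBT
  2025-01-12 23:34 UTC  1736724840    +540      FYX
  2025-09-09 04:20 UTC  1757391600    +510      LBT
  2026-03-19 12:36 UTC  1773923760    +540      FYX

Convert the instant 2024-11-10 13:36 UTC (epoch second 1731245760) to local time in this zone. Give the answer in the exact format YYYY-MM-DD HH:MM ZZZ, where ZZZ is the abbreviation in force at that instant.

2024-11-10 22:06 LBT

Query: 2024-11-10 13:36 UTC
Rule 1/4 (LBT, +08:30): 2024-08-19 22:08 UTC ≤ query < 2025-01-12 23:34 UTC
13·60 + 36 + 510 = 1326 min
1326 = 0·1440 + 1326; 1326 = 22·60 + 6 → 22:06, same day
→ 2024-11-10 22:06 LBT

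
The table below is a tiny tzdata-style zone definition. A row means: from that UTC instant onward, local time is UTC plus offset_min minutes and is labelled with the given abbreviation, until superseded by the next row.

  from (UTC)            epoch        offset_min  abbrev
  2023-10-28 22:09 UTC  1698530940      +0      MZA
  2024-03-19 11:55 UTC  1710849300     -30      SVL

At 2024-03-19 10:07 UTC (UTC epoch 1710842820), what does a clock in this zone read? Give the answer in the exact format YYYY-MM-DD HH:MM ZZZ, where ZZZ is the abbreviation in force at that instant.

Query: 2024-03-19 10:07 UTC
Rule 1/2 (MZA, +00:00): 2023-10-28 22:09 UTC ≤ query < 2024-03-19 11:55 UTC
10·60 + 7 + 0 = 607 min
607 = 0·1440 + 607; 607 = 10·60 + 7 → 10:07, same day
→ 2024-03-19 10:07 MZA

2024-03-19 10:07 MZA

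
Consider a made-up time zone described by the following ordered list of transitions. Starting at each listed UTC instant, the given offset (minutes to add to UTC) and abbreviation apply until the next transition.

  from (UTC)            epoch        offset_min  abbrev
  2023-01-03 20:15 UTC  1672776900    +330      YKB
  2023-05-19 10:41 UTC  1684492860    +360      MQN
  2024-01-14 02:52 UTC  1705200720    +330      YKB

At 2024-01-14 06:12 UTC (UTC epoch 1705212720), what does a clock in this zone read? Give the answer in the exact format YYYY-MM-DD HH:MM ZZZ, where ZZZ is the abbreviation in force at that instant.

2024-01-14 11:42 YKB

Query: 2024-01-14 06:12 UTC
Rule 3/3 (YKB, +05:30): 2024-01-14 02:52 UTC ≤ query < +∞
6·60 + 12 + 330 = 702 min
702 = 0·1440 + 702; 702 = 11·60 + 42 → 11:42, same day
→ 2024-01-14 11:42 YKB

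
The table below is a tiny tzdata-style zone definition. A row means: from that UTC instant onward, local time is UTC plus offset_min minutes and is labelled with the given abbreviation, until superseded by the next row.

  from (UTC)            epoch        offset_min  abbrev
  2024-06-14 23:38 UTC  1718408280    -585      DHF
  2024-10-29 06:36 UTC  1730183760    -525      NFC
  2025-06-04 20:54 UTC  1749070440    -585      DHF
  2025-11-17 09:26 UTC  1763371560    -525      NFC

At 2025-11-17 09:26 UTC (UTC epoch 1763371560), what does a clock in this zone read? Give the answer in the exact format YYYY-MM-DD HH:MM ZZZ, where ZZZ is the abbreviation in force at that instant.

2025-11-17 00:41 NFC

Query: 2025-11-17 09:26 UTC
Rule 4/4 (NFC, -08:45): 2025-11-17 09:26 UTC ≤ query < +∞
9·60 + 26 - 525 = 41 min
41 = 0·1440 + 41; 41 = 0·60 + 41 → 00:41, same day
→ 2025-11-17 00:41 NFC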